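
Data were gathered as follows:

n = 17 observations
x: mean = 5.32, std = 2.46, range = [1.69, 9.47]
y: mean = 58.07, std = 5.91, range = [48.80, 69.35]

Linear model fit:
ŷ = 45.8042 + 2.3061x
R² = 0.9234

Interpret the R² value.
The model explains 92.34% of the variance in y (R² = 0.9234), leaving 7.66% unexplained; the fit is strong.

R² (coefficient of determination) measures the proportion of variance in y explained by the regression model.

Here R² = 0.9234:
- Explained: 92.34% of the variation in y
- Unexplained (residual): 100% − 92.34% = 7.66%
- Rule of thumb (below 0.3 weak; 0.3 to below 0.7 moderate; 0.7 and above strong) → strong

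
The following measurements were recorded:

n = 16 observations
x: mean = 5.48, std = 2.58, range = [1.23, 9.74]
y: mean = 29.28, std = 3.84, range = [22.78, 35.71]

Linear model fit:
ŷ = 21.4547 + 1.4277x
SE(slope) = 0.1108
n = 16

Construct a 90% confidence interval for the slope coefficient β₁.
The 90% CI for β₁ is (1.2325, 1.6229)

Confidence interval for the slope:

The 90% CI for β₁ is: β̂₁ ± t*(α/2, n-2) × SE(β̂₁)

Step 1: Find critical t-value
- Confidence level = 0.9
- Degrees of freedom = n - 2 = 16 - 2 = 14
- t*(α/2, 14) = 1.7613

Step 2: Calculate margin of error
Margin = 1.7613 × 0.1108 = 0.1952

Step 3: Construct interval
CI = 1.4277 ± 0.1952
CI = (1.2325, 1.6229)

Interpretation: intervals built this way capture the true β₁ in 90% of repeated samples; here the plausible range for the per-unit effect of x on y is 1.2325 to 1.6229.
Both endpoints are positive, so the data support a genuinely positive slope at this confidence level.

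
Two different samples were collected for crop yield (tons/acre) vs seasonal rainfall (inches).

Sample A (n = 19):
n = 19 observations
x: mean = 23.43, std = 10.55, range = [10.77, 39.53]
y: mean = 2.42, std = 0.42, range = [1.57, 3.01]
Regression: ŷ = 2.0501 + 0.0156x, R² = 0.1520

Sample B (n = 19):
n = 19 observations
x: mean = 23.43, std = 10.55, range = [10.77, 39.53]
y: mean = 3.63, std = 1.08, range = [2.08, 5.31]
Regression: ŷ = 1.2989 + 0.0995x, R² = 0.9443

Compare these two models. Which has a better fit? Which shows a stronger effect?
Model B has the better fit (R² = 0.9443 vs 0.1520). Model B shows the stronger effect (|β₁| = 0.0995 vs 0.0156).

Model Comparison:

Fit — compare R²:
- Model A: R² = 0.1520 → 15.20% of variance in crop yield explained
- Model B: R² = 0.9443 → 94.43% of variance in crop yield explained
- 0.9443 > 0.1520 → Model B has the better fit

Strength of effect — compare |β₁|:
- Model A: β₁ = 0.0156 → predicted crop yield rises 0.0156 tons/acre per additional inch of rainfall
- Model B: β₁ = 0.0995 → predicted crop yield rises 0.0995 tons/acre per additional inch of rainfall
- |0.0156| < |0.0995| → Model B shows the stronger marginal effect

Notes:
- The two samples could reflect different populations, time periods, or measurement quality.
- R² measures how tightly points cluster around the line; β₁ measures how steep the line is — they answer different questions.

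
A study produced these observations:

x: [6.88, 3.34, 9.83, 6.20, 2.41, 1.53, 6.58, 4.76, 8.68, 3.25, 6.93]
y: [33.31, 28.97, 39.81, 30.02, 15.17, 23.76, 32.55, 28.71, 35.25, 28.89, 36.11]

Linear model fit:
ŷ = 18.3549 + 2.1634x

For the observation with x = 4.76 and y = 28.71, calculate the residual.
Residual = 0.0573

The residual is the difference between the actual value and the predicted value:

Residual = y - ŷ

Step 1: Calculate predicted value
ŷ = 18.3549 + 2.1634 × 4.76
ŷ = 28.6527

Step 2: Calculate residual
Residual = 28.71 - 28.6527
Residual = 0.0573

Interpretation: the model underestimates the actual value by 0.0573 at this point (positive residual → observation lies above the fitted line).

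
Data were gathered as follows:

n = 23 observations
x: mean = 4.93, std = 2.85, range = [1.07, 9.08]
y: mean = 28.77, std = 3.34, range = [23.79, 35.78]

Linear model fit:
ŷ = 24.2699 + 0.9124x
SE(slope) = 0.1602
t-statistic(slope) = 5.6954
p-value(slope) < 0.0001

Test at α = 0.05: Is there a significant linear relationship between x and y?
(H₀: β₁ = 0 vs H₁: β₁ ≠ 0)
Reject H₀: p-value < 0.0001 < α = 0.05. The linear relationship is significant at the 5% level.

Hypothesis test for the slope coefficient:

H₀: β₁ = 0 (no linear relationship)
H₁: β₁ ≠ 0 (linear relationship exists)

Test statistic: t = β̂₁ / SE(β̂₁) = 0.9124 / 0.1602 = 5.6954

The p-value (<0.0001) is the probability, under H₀, of a t-statistic at least as extreme as |t| = 5.6954 (two-sided, df = n − 2 = 21).

Decision rule: reject H₀ if p-value < α.
p-value < 0.0001 < α = 0.05 → reject H₀.

There is sufficient evidence at the 5% significance level to conclude that a linear relationship exists between x and y.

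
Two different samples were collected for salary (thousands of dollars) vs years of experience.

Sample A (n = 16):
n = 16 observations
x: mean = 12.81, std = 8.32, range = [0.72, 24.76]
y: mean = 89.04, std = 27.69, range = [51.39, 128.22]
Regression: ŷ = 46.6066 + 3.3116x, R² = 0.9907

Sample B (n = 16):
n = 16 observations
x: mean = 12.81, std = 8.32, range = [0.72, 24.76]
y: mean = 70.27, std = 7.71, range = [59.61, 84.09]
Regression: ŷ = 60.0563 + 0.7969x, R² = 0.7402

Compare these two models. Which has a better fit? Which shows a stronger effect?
Model A has the better fit (R² = 0.9907 vs 0.7402). Model A shows the stronger effect (|β₁| = 3.3116 vs 0.7969).

Model Comparison:

Which explains more variance? (R²)
- Model A: R² = 0.9907 → 99.07% of variance in salary explained
- Model B: R² = 0.7402 → 74.02% of variance in salary explained
- 0.9907 > 0.7402 → Model A has the better fit

Effect size (slope magnitude):
- Model A: β₁ = 3.3116 → predicted salary rises 3.3116 thousand dollars per additional year of experience
- Model B: β₁ = 0.7969 → predicted salary rises 0.7969 thousand dollars per additional year of experience
- |3.3116| > |0.7969| → Model A shows the stronger marginal effect

Notes:
- A better fit (higher R²) doesn't necessarily mean a more important relationship.
- A steeper slope doesn't make a better model if the scatter around the line is large.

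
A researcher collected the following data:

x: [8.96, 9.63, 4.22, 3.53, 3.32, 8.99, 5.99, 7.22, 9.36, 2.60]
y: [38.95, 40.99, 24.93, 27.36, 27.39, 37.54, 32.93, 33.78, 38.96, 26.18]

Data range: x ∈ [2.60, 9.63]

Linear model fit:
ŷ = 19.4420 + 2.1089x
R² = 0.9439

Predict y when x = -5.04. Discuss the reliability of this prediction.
ŷ = 8.8131 (extrapolation — x = -5.04 lies outside [2.60, 9.63], so reliability is low).

Prediction calculation:
ŷ = 19.4420 + 2.1089 × (-5.04)
ŷ = 8.8131

Reliability:
- Data range: x ∈ [2.60, 9.63]
- Prediction point: x = -5.04 is 7.64 units below the observed range → this is EXTRAPOLATION, not interpolation

Why that matters here:
- R² describes fit only over the sampled x values; it says nothing about behaviour beyond them
- The standard error of prediction grows with (x − x̄)², and x = -5.04 is far from x̄ = 6.38
- There are no observations near this x to validate the fitted line there

Report the number if required, but flag clearly that it is an extrapolation.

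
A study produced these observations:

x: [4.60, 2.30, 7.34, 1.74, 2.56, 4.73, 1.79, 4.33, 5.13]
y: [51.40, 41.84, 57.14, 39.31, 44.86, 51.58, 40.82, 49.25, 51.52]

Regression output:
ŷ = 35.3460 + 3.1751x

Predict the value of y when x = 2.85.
ŷ = 44.3950

x = 2.85 lies inside the observed range [1.74, 7.34], so the fitted equation applies directly:

ŷ = 35.3460 + 3.1751 × 2.85
ŷ = 35.3460 + 9.0490
ŷ = 44.3950

This is a point prediction; actual observations scatter around it by roughly the residual standard deviation.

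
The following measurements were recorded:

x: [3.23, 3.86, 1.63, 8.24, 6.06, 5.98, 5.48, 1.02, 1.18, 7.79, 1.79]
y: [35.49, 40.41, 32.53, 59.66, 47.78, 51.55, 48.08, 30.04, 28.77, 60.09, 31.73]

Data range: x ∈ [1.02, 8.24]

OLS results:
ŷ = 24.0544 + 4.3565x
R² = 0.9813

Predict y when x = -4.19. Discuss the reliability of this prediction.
ŷ = 5.8007 (extrapolation — x = -4.19 lies outside [1.02, 8.24], so reliability is low).

Prediction calculation:
ŷ = 24.0544 + 4.3565 × (-4.19)
ŷ = 5.8007

Reliability:
- Data range: x ∈ [1.02, 8.24]
- Prediction point: x = -4.19 is 5.21 units below the observed range → this is EXTRAPOLATION, not interpolation

Why that matters here:
- Real relationships often flatten, saturate, or turn nonlinear at extremes
- The linear relationship may not hold outside the observed range

The R² = 0.9813 only validates the fit within [1.02, 8.24]; treat ŷ = 5.8007 with caution.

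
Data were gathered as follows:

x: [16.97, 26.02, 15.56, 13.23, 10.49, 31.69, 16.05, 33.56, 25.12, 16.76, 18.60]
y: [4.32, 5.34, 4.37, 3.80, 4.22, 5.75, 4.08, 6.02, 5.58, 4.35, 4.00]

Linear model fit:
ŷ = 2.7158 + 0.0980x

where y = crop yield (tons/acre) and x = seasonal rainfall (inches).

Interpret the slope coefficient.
On average, crop yield is about 0.0980 tons/acre higher for every extra inch of rainfall.

The slope coefficient β₁ = 0.0980 represents the marginal effect of rainfall on crop yield.

Interpretation:
- Rainfall up by 1 inch → predicted crop yield increases by 0.0980 tons/acre
- This is a linear approximation: the same per-unit change is assumed across the whole observed x range
- The slope describes association in these data, not necessarily a causal effect

The intercept β₀ = 2.7158 is the predicted crop yield when rainfall = 0; since the smallest observed x is 10.49, this is an extrapolation and mainly anchors the line.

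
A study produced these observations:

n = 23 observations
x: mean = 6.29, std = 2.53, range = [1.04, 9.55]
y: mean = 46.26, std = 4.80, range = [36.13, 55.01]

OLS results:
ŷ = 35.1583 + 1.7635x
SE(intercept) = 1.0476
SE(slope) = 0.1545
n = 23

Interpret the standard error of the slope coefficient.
SE(slope) = 0.1545 measures the uncertainty in the estimated slope. The coefficient is estimated precisely (SE/|β̂₁| = 8.8%).

SE(β̂₁) = 0.1545 says: if we drew many samples of n = 23 from the same population and refit each time, the fitted slopes would scatter with a standard deviation of roughly 0.1545 around the true β₁.

Relative precision:
- SE / |β̂₁| = 0.1545 / 1.7635 = 8.8%
- Rule of thumb (under 20%: precise; 20% to under 50%: moderately precise; 50% or more: imprecise) → precise

Link to interval estimation: a confidence interval for β₁ is β̂₁ ± t* × 0.1545, so SE sets the half-width per unit of t*.

What drives SE(β̂₁): wider spread of x values → smaller SE; larger n (here n = 23) → smaller SE.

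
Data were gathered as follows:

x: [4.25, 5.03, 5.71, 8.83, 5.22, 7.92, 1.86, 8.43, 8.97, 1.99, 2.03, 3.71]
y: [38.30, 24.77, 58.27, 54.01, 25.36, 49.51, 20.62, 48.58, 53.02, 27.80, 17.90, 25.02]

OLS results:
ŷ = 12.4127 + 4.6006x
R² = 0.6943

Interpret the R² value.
R² = 0.6943 means 69.43% of the variation in y is explained by the linear relationship with x. This indicates a moderate fit.

R² = 1 − SS_res/SS_tot compares the residual scatter to the total scatter of y about its mean.

Here R² = 0.6943:
- Explained: 69.43% of the variation in y
- Unexplained (residual): 100% − 69.43% = 30.57%
- Rule of thumb (below 0.3 weak; 0.3 to below 0.7 moderate; 0.7 and above strong) → moderate

Calculation: R² = 1 − (SS_res / SS_tot), where SS_res is the sum of squared residuals and SS_tot the total sum of squares.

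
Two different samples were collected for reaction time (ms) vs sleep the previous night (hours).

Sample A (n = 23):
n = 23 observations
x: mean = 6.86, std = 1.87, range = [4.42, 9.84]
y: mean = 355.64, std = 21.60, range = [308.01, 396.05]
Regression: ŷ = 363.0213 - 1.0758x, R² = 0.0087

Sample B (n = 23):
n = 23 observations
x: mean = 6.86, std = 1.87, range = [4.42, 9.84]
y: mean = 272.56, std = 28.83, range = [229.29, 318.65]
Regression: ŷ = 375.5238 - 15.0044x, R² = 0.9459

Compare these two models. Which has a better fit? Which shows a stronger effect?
Model B has the better fit (R² = 0.9459 vs 0.0087). Model B shows the stronger effect (|β₁| = 15.0044 vs 1.0758).

Model Comparison:

Fit — compare R²:
- Model A: R² = 0.0087 → 0.87% of variance in reaction time explained
- Model B: R² = 0.9459 → 94.59% of variance in reaction time explained
- 0.9459 > 0.0087 → Model B has the better fit

Which has the larger per-hour effect? (|β₁|)
- Model A: β₁ = -1.0758 → predicted reaction time falls 1.0758 ms per additional hour of sleep
- Model B: β₁ = -15.0044 → predicted reaction time falls 15.0044 ms per additional hour of sleep
- |-1.0758| < |-15.0044| → Model B shows the stronger marginal effect

Note: The two samples could reflect different populations, time periods, or measurement quality.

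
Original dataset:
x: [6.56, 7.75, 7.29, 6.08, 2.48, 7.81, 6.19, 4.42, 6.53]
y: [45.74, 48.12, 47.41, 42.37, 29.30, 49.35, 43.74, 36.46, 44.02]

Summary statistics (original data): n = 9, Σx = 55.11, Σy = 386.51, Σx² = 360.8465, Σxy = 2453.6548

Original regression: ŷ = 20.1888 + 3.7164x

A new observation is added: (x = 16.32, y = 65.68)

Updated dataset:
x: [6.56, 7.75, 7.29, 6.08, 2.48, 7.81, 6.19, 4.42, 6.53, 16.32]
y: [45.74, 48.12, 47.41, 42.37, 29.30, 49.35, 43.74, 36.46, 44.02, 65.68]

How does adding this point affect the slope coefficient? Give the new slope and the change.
The slope changes from 3.7164 to 2.5269 (change of -1.1895, or -32.0%).

x = 16.32 lies well outside the original x-range [2.48, 7.81] (x̄ ≈ 6.12), so this observation has high leverage and can move the slope substantially.

Step 1: Update the sums with the new point (n goes from 9 to 10)
Σx  = 55.11 + 16.32 = 71.43
Σy  = 386.51 + 65.68 = 452.19
Σx² = 360.8465 + 16.32² = 360.8465 + 266.3424 = 627.1889
Σxy = 2453.6548 + 16.32×65.68 = 2453.6548 + 1071.8976 = 3525.5524

Step 2: Recompute the slope with b₁ = (nΣxy − ΣxΣy) / (nΣx² − (Σx)²)
Numerator   = 10×3525.5524 − 71.43×452.19 = 35255.5240 − 32299.9317 = 2955.5923
Denominator = 10×627.1889 − 71.43² = 6271.8890 − 5102.2449 = 1169.6441
b₁(new) = 2955.5923 / 1169.6441 = 2.5269

(Same formula on the original sums: (9×2453.6548 − 55.11×386.51) / (9×360.8465 − 55.11²) = 782.3271 / 210.5064 = 3.7164, matching the given fit.)

Step 3: Change in slope
Δβ₁ = 2.5269 − 3.7164 = -1.1895
Relative change = -1.1895 / 3.7164 × 100% = -32.0%
→ the slope decreases when the point is added.

A high-leverage point only changes the slope if it is off the original line; here y = 65.68 is below the original trend, so the slope decreases.
In practice: check such a point for data-entry or measurement error; examine leverage (hᵢ) and Cook's distance rather than deleting it automatically.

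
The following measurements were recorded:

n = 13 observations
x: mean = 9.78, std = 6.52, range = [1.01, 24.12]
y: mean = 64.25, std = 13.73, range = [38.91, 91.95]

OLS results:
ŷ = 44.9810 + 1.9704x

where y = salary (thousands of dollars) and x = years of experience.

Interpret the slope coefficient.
An increase of one year in experience is associated with a 1.9704 thousand dollars increase in predicted salary.

β₁ = 1.9704 is the change in predicted salary (thousand dollars) per additional year of experience.

Interpretation:
- Experience up by 1 year → predicted salary increases by 1.9704 thousand dollars
- This is a linear approximation: the same per-unit change is assumed across the whole observed x range
- The sign (+) gives the direction; the magnitude 1.9704 gives the size of the effect per year

(β₀ = 44.9810 is the fitted value at x = 0 and is not part of the slope interpretation.)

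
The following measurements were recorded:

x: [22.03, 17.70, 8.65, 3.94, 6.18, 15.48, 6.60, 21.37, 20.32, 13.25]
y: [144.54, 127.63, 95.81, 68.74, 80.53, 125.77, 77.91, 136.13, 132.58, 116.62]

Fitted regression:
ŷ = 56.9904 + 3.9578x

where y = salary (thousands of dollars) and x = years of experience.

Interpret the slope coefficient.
On average, salary is about 3.9578 thousand dollars higher for every extra year of experience.

The slope coefficient β₁ = 3.9578 represents the marginal effect of experience on salary.

Interpretation:
- Experience up by 1 year → predicted salary increases by 3.9578 thousand dollars
- The effect is assumed constant over the observed range of x (linearity)

The intercept β₀ = 56.9904 is the predicted salary when experience = 0; since the smallest observed x is 3.94, this is an extrapolation and mainly anchors the line.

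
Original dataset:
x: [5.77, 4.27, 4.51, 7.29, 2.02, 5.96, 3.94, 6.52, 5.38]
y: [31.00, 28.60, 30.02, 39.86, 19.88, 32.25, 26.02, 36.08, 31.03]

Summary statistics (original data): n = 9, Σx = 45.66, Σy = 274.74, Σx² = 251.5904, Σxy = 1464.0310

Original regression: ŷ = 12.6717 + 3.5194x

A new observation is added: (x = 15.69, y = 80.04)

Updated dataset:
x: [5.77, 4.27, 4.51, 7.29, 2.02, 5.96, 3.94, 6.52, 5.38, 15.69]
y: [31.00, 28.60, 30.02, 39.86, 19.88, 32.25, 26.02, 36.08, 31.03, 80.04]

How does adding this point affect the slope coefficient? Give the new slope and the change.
Adding the point moves β₁ from 3.5194 to 4.4757, i.e. it increases by 0.9563 (+27.2%).

The new point has HIGH LEVERAGE: x = 15.69 is far from the original mean x̄ = 45.66/9 ≈ 5.07 (original range [2.02, 7.29]).

Step 1: Update the sums with the new point (n goes from 9 to 10)
Σx  = 45.66 + 15.69 = 61.35
Σy  = 274.74 + 80.04 = 354.78
Σx² = 251.5904 + 15.69² = 251.5904 + 246.1761 = 497.7665
Σxy = 1464.0310 + 15.69×80.04 = 1464.0310 + 1255.8276 = 2719.8586

Step 2: Recompute the slope with b₁ = (nΣxy − ΣxΣy) / (nΣx² − (Σx)²)
Numerator   = 10×2719.8586 − 61.35×354.78 = 27198.5860 − 21765.7530 = 5432.8330
Denominator = 10×497.7665 − 61.35² = 4977.6650 − 3763.8225 = 1213.8425
b₁(new) = 5432.8330 / 1213.8425 = 4.4757

(Same formula on the original sums: (9×1464.0310 − 45.66×274.74) / (9×251.5904 − 45.66²) = 631.6506 / 179.4780 = 3.5194, matching the given fit.)

Step 3: Change in slope
Δβ₁ = 4.4757 − 3.5194 = +0.9563
Relative change = +0.9563 / 3.5194 × 100% = +27.2%
→ the slope increases when the point is added.

Because the point sits above the extension of the original line at a high-leverage x, it tilts the fit up.
In practice: examine leverage (hᵢ) and Cook's distance rather than deleting it automatically; check such a point for data-entry or measurement error.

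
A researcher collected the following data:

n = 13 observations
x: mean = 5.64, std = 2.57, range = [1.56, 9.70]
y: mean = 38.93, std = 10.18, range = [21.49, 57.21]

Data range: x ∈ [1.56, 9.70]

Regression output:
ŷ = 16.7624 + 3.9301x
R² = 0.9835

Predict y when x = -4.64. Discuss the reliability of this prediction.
ŷ = -1.4733 (extrapolation — x = -4.64 lies outside [1.56, 9.70], so reliability is low).

Prediction calculation:
ŷ = 16.7624 + 3.9301 × (-4.64)
ŷ = -1.4733

Reliability:
- Data range: x ∈ [1.56, 9.70]
- Prediction point: x = -4.64 is 6.20 units below the observed range → this is EXTRAPOLATION, not interpolation

Why that matters here:
- The standard error of prediction grows with (x − x̄)², and x = -4.64 is far from x̄ = 5.64
- Real relationships often flatten, saturate, or turn nonlinear at extremes
- There are no observations near this x to validate the fitted line there

Report the number if required, but flag clearly that it is an extrapolation.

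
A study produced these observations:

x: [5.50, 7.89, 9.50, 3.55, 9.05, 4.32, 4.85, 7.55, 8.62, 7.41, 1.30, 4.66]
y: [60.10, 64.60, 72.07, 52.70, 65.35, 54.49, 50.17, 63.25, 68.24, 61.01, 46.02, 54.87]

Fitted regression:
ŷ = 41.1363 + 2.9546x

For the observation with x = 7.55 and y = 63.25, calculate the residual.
Residual = -0.1935

The residual is the difference between the actual value and the predicted value:

Residual = y - ŷ

Step 1: Calculate predicted value
ŷ = 41.1363 + 2.9546 × 7.55
ŷ = 63.4435

Step 2: Calculate residual
Residual = 63.25 - 63.4435
Residual = -0.1935

The residual is negative, so the observed y = 63.25 sits below the regression line (the line overestimates it by 0.1935).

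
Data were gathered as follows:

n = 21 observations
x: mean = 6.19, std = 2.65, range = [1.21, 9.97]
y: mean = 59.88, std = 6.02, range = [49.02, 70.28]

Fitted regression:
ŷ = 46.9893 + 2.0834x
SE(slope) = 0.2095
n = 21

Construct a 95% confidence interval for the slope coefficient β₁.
The 95% CI for β₁ is (1.6449, 2.5219)

Confidence interval for the slope:

The 95% CI for β₁ is: β̂₁ ± t*(α/2, n-2) × SE(β̂₁)

Step 1: Find critical t-value
- Confidence level = 0.95
- Degrees of freedom = n - 2 = 21 - 2 = 19
- t*(α/2, 19) = 2.0930

Step 2: Calculate margin of error
Margin = 2.0930 × 0.2095 = 0.4385

Step 3: Construct interval
CI = 2.0834 ± 0.4385
CI = (1.6449, 2.5219)

Interpretation: We are 95% confident that the true slope β₁ lies between 1.6449 and 2.5219.
Both endpoints are positive, so the data support a genuinely positive slope at this confidence level.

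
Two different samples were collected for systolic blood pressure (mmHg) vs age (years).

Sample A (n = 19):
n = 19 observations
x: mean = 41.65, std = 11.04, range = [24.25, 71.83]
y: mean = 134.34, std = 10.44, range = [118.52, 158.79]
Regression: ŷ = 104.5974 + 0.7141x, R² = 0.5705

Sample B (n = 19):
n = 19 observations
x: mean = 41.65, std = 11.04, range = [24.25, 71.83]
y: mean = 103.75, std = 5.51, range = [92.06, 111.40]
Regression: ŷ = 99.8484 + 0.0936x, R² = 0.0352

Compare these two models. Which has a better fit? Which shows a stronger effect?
Model A has the better fit (R² = 0.5705 vs 0.0352). Model A shows the stronger effect (|β₁| = 0.7141 vs 0.0936).

Model Comparison:

Which explains more variance? (R²)
- Model A: R² = 0.5705 → 57.05% of variance in blood pressure explained
- Model B: R² = 0.0352 → 3.52% of variance in blood pressure explained
- 0.5705 > 0.0352 → Model A has the better fit

Strength of effect — compare |β₁|:
- Model A: β₁ = 0.7141 → predicted blood pressure rises 0.7141 mmHg per additional year of age
- Model B: β₁ = 0.0936 → predicted blood pressure rises 0.0936 mmHg per additional year of age
- |0.7141| > |0.0936| → Model A shows the stronger marginal effect

Notes:
- A better fit (higher R²) doesn't necessarily mean a more important relationship.
- R² measures how tightly points cluster around the line; β₁ measures how steep the line is — they answer different questions.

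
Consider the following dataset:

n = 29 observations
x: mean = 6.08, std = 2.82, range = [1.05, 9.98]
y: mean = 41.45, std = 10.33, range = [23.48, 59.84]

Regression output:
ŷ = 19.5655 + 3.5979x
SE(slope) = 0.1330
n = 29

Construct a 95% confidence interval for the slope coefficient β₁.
The 95% CI for β₁ is (3.3250, 3.8708)

Confidence interval for the slope:

The 95% CI for β₁ is: β̂₁ ± t*(α/2, n-2) × SE(β̂₁)

Step 1: Find critical t-value
- Confidence level = 0.95
- Degrees of freedom = n - 2 = 29 - 2 = 27
- t*(α/2, 27) = 2.0518

Step 2: Calculate margin of error
Margin = 2.0518 × 0.1330 = 0.2729

Step 3: Construct interval
CI = 3.5979 ± 0.2729
CI = (3.3250, 3.8708)

Interpretation: We are 95% confident that the true slope β₁ lies between 3.3250 and 3.8708.
The interval does not include 0, suggesting a significant linear relationship.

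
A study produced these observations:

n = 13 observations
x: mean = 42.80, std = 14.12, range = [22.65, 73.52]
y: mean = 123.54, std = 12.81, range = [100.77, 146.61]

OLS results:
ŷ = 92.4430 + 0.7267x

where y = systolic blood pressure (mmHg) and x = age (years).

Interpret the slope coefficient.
An increase of one year in age is associated with a 0.7267 mmHg increase in predicted blood pressure.

β₁ = 0.7267 is the change in predicted blood pressure (mmHg) per additional year of age.

Interpretation:
- Age up by 1 year → predicted blood pressure increases by 0.7267 mmHg
- This is a linear approximation: the same per-unit change is assumed across the whole observed x range
- The sign (+) gives the direction; the magnitude 0.7267 gives the size of the effect per year

(β₀ = 92.4430 is the fitted value at x = 0 and is not part of the slope interpretation.)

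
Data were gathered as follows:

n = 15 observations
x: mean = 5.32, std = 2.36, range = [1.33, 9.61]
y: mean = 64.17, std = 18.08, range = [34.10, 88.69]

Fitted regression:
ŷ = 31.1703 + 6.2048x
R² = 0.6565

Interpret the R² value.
R² = 0.6565 means 65.65% of the variation in y is explained by the linear relationship with x. This indicates a moderate fit.

R² = 1 − SS_res/SS_tot compares the residual scatter to the total scatter of y about its mean.

Here R² = 0.6565:
- Explained: 65.65% of the variation in y
- Unexplained (residual): 100% − 65.65% = 34.35%
- Rule of thumb (below 0.3 weak; 0.3 to below 0.7 moderate; 0.7 and above strong) → moderate

Equivalently, for simple linear regression R² = r², so |r| = √0.6565 ≈ 0.8102.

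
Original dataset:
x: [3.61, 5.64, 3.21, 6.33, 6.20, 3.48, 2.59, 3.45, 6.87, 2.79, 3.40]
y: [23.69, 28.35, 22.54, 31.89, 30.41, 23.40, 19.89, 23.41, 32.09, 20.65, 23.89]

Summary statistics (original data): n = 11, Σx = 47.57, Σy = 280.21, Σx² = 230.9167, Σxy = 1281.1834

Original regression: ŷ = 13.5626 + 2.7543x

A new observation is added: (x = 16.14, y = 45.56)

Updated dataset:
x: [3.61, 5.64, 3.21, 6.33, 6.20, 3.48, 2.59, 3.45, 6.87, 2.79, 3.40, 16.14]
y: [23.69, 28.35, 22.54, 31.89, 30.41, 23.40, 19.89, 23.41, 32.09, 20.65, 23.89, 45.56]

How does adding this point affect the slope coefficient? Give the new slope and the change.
The slope changes from 2.7543 to 1.8734 (change of -0.8809, or -32.0%).

x = 16.14 lies well outside the original x-range [2.59, 6.87] (x̄ ≈ 4.32), so this observation has high leverage and can move the slope substantially.

Step 1: Update the sums with the new point (n goes from 11 to 12)
Σx  = 47.57 + 16.14 = 63.71
Σy  = 280.21 + 45.56 = 325.77
Σx² = 230.9167 + 16.14² = 230.9167 + 260.4996 = 491.4163
Σxy = 1281.1834 + 16.14×45.56 = 1281.1834 + 735.3384 = 2016.5218

Step 2: Recompute the slope with b₁ = (nΣxy − ΣxΣy) / (nΣx² − (Σx)²)
Numerator   = 12×2016.5218 − 63.71×325.77 = 24198.2616 − 20754.8067 = 3443.4549
Denominator = 12×491.4163 − 63.71² = 5896.9956 − 4058.9641 = 1838.0315
b₁(new) = 3443.4549 / 1838.0315 = 1.8734

(Same formula on the original sums: (11×1281.1834 − 47.57×280.21) / (11×230.9167 − 47.57²) = 763.4277 / 277.1788 = 2.7543, matching the given fit.)

Step 3: Change in slope
Δβ₁ = 1.8734 − 2.7543 = -0.8809
Relative change = -0.8809 / 2.7543 × 100% = -32.0%
→ the slope decreases when the point is added.

Because the point sits below the extension of the original line at a high-leverage x, it tilts the fit down.
In practice: check such a point for data-entry or measurement error.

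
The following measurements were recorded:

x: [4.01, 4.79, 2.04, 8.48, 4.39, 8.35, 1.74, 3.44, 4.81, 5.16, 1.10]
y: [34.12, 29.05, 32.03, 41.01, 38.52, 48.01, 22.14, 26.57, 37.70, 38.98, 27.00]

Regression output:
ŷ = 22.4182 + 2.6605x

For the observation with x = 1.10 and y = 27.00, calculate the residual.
Residual = 1.6552

The residual is the difference between the actual value and the predicted value:

Residual = y - ŷ

Step 1: Calculate predicted value
ŷ = 22.4182 + 2.6605 × 1.10
ŷ = 25.3448

Step 2: Calculate residual
Residual = 27.00 - 25.3448
Residual = 1.6552

Sign check: y > ŷ, so the point is above the line and the fit underestimates here.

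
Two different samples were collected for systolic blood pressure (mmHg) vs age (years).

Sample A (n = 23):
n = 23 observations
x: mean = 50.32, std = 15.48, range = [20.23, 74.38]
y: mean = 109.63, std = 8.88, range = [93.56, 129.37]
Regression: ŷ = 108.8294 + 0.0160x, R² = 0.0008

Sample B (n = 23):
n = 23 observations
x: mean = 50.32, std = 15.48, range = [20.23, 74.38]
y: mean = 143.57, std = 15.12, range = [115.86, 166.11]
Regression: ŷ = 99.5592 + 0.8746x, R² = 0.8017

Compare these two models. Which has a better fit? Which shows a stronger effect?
Model B has the better fit (R² = 0.8017 vs 0.0008). Model B shows the stronger effect (|β₁| = 0.8746 vs 0.0160).

Model Comparison:

Goodness of fit (R²):
- Model A: R² = 0.0008 → 0.08% of variance in blood pressure explained
- Model B: R² = 0.8017 → 80.17% of variance in blood pressure explained
- 0.8017 > 0.0008 → Model B has the better fit

Strength of effect — compare |β₁|:
- Model A: β₁ = 0.0160 → predicted blood pressure rises 0.0160 mmHg per additional year of age
- Model B: β₁ = 0.8746 → predicted blood pressure rises 0.8746 mmHg per additional year of age
- |0.0160| < |0.8746| → Model B shows the stronger marginal effect

Note: The two samples could reflect different populations, time periods, or measurement quality.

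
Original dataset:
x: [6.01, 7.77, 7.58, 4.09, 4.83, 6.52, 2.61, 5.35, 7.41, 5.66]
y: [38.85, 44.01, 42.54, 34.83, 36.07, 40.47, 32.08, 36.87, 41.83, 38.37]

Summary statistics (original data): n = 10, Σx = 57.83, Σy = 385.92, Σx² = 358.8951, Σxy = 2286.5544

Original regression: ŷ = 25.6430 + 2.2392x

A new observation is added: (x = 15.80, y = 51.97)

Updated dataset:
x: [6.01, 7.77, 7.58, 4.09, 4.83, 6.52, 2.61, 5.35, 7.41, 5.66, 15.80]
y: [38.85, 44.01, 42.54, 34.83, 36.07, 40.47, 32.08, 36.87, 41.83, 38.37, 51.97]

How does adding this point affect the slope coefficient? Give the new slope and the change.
New slope β₁ = 1.5266 versus 2.2392 before: a change of -0.7126 (-31.8%).

x = 15.80 lies well outside the original x-range [2.61, 7.77] (x̄ ≈ 5.78), so this observation has high leverage and can move the slope substantially.

Step 1: Update the sums with the new point (n goes from 10 to 11)
Σx  = 57.83 + 15.80 = 73.63
Σy  = 385.92 + 51.97 = 437.89
Σx² = 358.8951 + 15.80² = 358.8951 + 249.6400 = 608.5351
Σxy = 2286.5544 + 15.80×51.97 = 2286.5544 + 821.1260 = 3107.6804

Step 2: Recompute the slope with b₁ = (nΣxy − ΣxΣy) / (nΣx² − (Σx)²)
Numerator   = 11×3107.6804 − 73.63×437.89 = 34184.4844 − 32241.8407 = 1942.6437
Denominator = 11×608.5351 − 73.63² = 6693.8861 − 5421.3769 = 1272.5092
b₁(new) = 1942.6437 / 1272.5092 = 1.5266

(Same formula on the original sums: (10×2286.5544 − 57.83×385.92) / (10×358.8951 − 57.83²) = 547.7904 / 244.6421 = 2.2392, matching the given fit.)

Step 3: Change in slope
Δβ₁ = 1.5266 − 2.2392 = -0.7126
Relative change = -0.7126 / 2.2392 × 100% = -31.8%
→ the slope decreases when the point is added.

Because the point sits below the extension of the original line at a high-leverage x, it tilts the fit down.
In practice: investigate whether it comes from the same population as the rest of the sample; examine leverage (hᵢ) and Cook's distance rather than deleting it automatically.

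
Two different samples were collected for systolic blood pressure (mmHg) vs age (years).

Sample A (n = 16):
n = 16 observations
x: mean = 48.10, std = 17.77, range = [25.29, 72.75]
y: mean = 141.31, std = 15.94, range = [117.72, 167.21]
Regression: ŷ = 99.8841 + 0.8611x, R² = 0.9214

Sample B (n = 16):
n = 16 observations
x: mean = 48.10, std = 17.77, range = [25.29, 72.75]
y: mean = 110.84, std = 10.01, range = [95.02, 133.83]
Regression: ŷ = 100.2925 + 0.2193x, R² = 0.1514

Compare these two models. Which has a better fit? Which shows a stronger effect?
Model A has the better fit (R² = 0.9214 vs 0.1514). Model A shows the stronger effect (|β₁| = 0.8611 vs 0.2193).

Model Comparison:

Goodness of fit (R²):
- Model A: R² = 0.9214 → 92.14% of variance in blood pressure explained
- Model B: R² = 0.1514 → 15.14% of variance in blood pressure explained
- 0.9214 > 0.1514 → Model A has the better fit

Strength of effect — compare |β₁|:
- Model A: β₁ = 0.8611 → predicted blood pressure rises 0.8611 mmHg per additional year of age
- Model B: β₁ = 0.2193 → predicted blood pressure rises 0.2193 mmHg per additional year of age
- |0.8611| > |0.2193| → Model A shows the stronger marginal effect

Note: A better fit (higher R²) doesn't necessarily mean a more important relationship.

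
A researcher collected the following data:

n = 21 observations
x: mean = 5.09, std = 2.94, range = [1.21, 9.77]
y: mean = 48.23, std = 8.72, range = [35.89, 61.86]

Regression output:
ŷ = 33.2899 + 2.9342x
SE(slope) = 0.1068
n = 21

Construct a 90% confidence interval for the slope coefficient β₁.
The 90% CI for β₁ is (2.7495, 3.1189)

Confidence interval for the slope:

The 90% CI for β₁ is: β̂₁ ± t*(α/2, n-2) × SE(β̂₁)

Step 1: Find critical t-value
- Confidence level = 0.9
- Degrees of freedom = n - 2 = 21 - 2 = 19
- t*(α/2, 19) = 1.7291

Step 2: Calculate margin of error
Margin = 1.7291 × 0.1068 = 0.1847

Step 3: Construct interval
CI = 2.9342 ± 0.1847
CI = (2.7495, 3.1189)

Interpretation: each one-unit increase in x is associated with a change in mean y of between 2.7495 and 3.1189, with 90% confidence.
The interval does not include 0, suggesting a significant linear relationship.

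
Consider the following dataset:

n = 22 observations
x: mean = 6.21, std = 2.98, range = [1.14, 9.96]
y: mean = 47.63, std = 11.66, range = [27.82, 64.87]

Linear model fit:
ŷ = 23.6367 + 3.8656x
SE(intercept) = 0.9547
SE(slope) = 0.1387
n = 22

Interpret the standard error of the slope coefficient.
SE(slope) = 0.1387 measures the uncertainty in the estimated slope. The coefficient is estimated precisely (SE/|β̂₁| = 3.6%).

SE(β̂₁) = s / √Sxx, where s is the residual standard deviation and Sxx = Σ(x − x̄)². It is the yardstick for how far β̂₁ = 3.8656 could plausibly be from the true slope.

Relative precision:
- SE / |β̂₁| = 0.1387 / 3.8656 = 3.6%
- Rule of thumb (under 20%: precise; 20% to under 50%: moderately precise; 50% or more: imprecise) → precise

Link to the t-test: t = β̂₁ / SE(β̂₁) = 3.8656 / 0.1387 = 27.8702, the statistic for H₀: β₁ = 0.

What drives SE(β̂₁): larger n (here n = 22) → smaller SE.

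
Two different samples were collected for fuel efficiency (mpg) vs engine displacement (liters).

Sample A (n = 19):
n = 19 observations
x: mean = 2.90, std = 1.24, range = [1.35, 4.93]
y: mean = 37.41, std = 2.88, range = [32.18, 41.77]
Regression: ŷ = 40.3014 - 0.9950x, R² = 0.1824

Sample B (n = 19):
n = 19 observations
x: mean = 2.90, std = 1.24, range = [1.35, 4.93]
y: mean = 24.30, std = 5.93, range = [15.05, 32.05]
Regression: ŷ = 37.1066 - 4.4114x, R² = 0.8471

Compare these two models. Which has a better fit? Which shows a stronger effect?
Model B has the better fit (R² = 0.8471 vs 0.1824). Model B shows the stronger effect (|β₁| = 4.4114 vs 0.9950).

Model Comparison:

Goodness of fit (R²):
- Model A: R² = 0.1824 → 18.24% of variance in fuel efficiency explained
- Model B: R² = 0.8471 → 84.71% of variance in fuel efficiency explained
- 0.8471 > 0.1824 → Model B has the better fit

Strength of effect — compare |β₁|:
- Model A: β₁ = -0.9950 → predicted fuel efficiency falls 0.9950 mpg per additional liter of engine displacement
- Model B: β₁ = -4.4114 → predicted fuel efficiency falls 4.4114 mpg per additional liter of engine displacement
- |-0.9950| < |-4.4114| → Model B shows the stronger marginal effect

Note: R² measures how tightly points cluster around the line; β₁ measures how steep the line is — they answer different questions.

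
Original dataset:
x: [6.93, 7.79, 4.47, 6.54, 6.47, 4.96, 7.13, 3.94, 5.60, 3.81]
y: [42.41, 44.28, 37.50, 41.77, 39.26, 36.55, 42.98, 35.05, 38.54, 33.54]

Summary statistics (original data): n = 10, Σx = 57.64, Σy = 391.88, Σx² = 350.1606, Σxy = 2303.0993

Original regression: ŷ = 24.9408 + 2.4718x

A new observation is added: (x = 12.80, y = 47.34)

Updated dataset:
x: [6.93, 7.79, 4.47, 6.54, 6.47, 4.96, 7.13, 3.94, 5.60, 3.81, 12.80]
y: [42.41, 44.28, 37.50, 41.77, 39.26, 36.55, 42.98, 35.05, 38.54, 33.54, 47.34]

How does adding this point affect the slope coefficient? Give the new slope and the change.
New slope β₁ = 1.5326 versus 2.4718 before: a change of -0.9392 (-38.0%).

The new point has HIGH LEVERAGE: x = 12.80 is far from the original mean x̄ = 57.64/10 ≈ 5.76 (original range [3.81, 7.79]).

Step 1: Update the sums with the new point (n goes from 10 to 11)
Σx  = 57.64 + 12.80 = 70.44
Σy  = 391.88 + 47.34 = 439.22
Σx² = 350.1606 + 12.80² = 350.1606 + 163.8400 = 514.0006
Σxy = 2303.0993 + 12.80×47.34 = 2303.0993 + 605.9520 = 2909.0513

Step 2: Recompute the slope with b₁ = (nΣxy − ΣxΣy) / (nΣx² − (Σx)²)
Numerator   = 11×2909.0513 − 70.44×439.22 = 31999.5643 − 30938.6568 = 1060.9075
Denominator = 11×514.0006 − 70.44² = 5654.0066 − 4961.7936 = 692.2130
b₁(new) = 1060.9075 / 692.2130 = 1.5326

(Same formula on the original sums: (10×2303.0993 − 57.64×391.88) / (10×350.1606 − 57.64²) = 443.0298 / 179.2364 = 2.4718, matching the given fit.)

Step 3: Change in slope
Δβ₁ = 1.5326 − 2.4718 = -0.9392
Relative change = -0.9392 / 2.4718 × 100% = -38.0%
→ the slope decreases when the point is added.

Because the point sits below the extension of the original line at a high-leverage x, it tilts the fit down.
In practice: investigate whether it comes from the same population as the rest of the sample; refit with and without it and report both if conclusions differ.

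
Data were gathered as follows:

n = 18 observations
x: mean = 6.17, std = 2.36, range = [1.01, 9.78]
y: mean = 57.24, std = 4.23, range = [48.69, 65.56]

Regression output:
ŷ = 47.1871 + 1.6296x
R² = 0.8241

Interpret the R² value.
About 82.41% of the variability in y is accounted for by the regression on x (R² = 0.8241) — a strong linear fit.

The coefficient of determination R² is the fraction of the total variation in y that the fitted line accounts for.

Here R² = 0.8241:
- Explained: 82.41% of the variation in y
- Unexplained (residual): 100% − 82.41% = 17.59%
- Rule of thumb (below 0.3 weak; 0.3 to below 0.7 moderate; 0.7 and above strong) → strong

Note: R² never decreases when predictors are added, so it should not be used alone to compare models of different size.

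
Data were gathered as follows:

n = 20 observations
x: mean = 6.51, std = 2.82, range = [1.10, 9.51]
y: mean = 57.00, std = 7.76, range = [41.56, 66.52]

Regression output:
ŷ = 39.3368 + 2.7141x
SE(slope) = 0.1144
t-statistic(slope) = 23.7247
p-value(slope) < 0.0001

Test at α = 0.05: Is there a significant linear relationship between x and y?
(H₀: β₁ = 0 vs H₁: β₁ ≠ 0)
Reject H₀: p-value < 0.0001 < α = 0.05. The linear relationship is significant at the 5% level.

Hypothesis test for the slope coefficient:

H₀: β₁ = 0 (no linear relationship)
H₁: β₁ ≠ 0 (linear relationship exists)

Test statistic: t = β̂₁ / SE(β̂₁) = 2.7141 / 0.1144 = 23.7247

The p-value (<0.0001) is the probability, under H₀, of a t-statistic at least as extreme as |t| = 23.7247 (two-sided, df = n − 2 = 18).

Decision rule: reject H₀ if p-value < α.
p-value < 0.0001 < α = 0.05 → reject H₀.

Conclusion: the linear association between x and y is significant at the 5% level.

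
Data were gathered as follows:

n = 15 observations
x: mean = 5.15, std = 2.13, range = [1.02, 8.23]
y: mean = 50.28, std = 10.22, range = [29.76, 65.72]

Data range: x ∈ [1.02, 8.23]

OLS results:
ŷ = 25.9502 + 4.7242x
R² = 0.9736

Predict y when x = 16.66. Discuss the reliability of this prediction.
ŷ = 104.6554 (extrapolation — x = 16.66 lies outside [1.02, 8.23], so reliability is low).

Prediction calculation:
ŷ = 25.9502 + 4.7242 × 16.66
ŷ = 104.6554

Reliability:
- Data range: x ∈ [1.02, 8.23]
- Prediction point: x = 16.66 is 8.43 units above the observed range → this is EXTRAPOLATION, not interpolation

Why that matters here:
- The linear relationship may not hold outside the observed range
- There are no observations near this x to validate the fitted line there
- The standard error of prediction grows with (x − x̄)², and x = 16.66 is far from x̄ = 5.15

The R² = 0.9736 only validates the fit within [1.02, 8.23]; treat ŷ = 104.6554 with caution.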